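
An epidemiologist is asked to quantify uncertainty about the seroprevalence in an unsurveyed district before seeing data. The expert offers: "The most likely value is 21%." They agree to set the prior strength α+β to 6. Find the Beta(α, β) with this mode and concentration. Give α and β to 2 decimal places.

For α,β > 1 the Beta mode is (α−1)/(α+β−2). With α+β = 6, the mode is (α−1)/4.
Set (α−1)/4 = 0.21 → α = 1 + 0.21·4 = 1.84.
β = 6 − α = 4.16.

α = 1.84, β = 4.16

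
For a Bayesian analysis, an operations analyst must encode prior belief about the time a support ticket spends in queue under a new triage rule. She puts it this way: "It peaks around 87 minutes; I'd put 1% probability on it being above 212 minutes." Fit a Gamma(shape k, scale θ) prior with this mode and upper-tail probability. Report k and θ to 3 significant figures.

Gamma(k,θ) with k>1 has mode (k−1)θ, so θ = 87/(k−1).
Need P(X < 212) = 0.99 with θ tied to k this way. Start at k = 2, θ = 87: P(X<212) ≈ 0.699.
Too low — raise k to concentrate. Iterating converges to k ≈ 6.95.
Then θ = 87/(6.95−1) ≈ 14.6.

k ≈ 6.95, θ ≈ 14.6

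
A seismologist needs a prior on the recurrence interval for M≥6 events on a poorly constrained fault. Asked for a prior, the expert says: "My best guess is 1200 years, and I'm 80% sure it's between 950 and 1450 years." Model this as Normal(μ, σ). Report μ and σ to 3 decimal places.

A symmetric 80% interval runs μ ± z·σ with z = 1.282.
Half-width = 250, so σ = 250/1.282 = 195.076.
μ is the stated best guess, 1200.000.

μ = 1200.000, σ = 195.076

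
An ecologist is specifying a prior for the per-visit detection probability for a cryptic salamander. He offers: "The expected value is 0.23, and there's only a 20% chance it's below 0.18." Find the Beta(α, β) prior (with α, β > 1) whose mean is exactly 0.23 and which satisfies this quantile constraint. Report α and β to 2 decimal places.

With mean 0.23 fixed, write α = 0.23s, β = 0.77s where s = α+β.
Need P(θ < 0.18) = 0.2 under Beta(0.23s, 0.77s). Normal approximation: (q−m)/√(m(1−m)/s) ≈ z_{0.2} = -0.842, so s ≈ 0.23·0.77·(-0.842)²/(0.18−0.23)² = 50.2.
At s = 50.2: P(θ<0.18) ≈ 0.204. Adjusting to match 0.2 gives s ≈ 51.77.
So α = 0.23·51.77 ≈ 11.91, β = 0.77·51.77 ≈ 39.86.

α ≈ 11.91, β ≈ 39.86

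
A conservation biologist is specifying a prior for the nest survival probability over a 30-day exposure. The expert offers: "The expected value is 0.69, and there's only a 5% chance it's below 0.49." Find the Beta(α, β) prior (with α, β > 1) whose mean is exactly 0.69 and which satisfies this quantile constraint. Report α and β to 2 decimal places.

α ≈ 10.82, β ≈ 4.86

With mean 0.69 fixed, write α = 0.69s, β = 0.31s where s = α+β.
Need P(θ < 0.49) = 0.05 under Beta(0.69s, 0.31s). Normal approximation: (q−m)/√(m(1−m)/s) ≈ z_{0.05} = -1.64, so s ≈ 0.69·0.31·(-1.64)²/(0.49−0.69)² = 14.5.
At s = 14.5: P(θ<0.49) ≈ 0.057. Adjusting to match 0.05 gives s ≈ 15.69.
So α = 0.69·15.69 ≈ 10.82, β = 0.31·15.69 ≈ 4.86.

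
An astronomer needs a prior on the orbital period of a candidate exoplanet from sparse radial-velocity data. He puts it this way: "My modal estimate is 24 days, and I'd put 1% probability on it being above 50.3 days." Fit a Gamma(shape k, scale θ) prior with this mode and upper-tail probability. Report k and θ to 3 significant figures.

Gamma(k,θ) with k>1 has mode (k−1)θ, so θ = 24/(k−1).
Need P(X < 50.3) = 0.99 with θ tied to k this way. Start at k = 2, θ = 24: P(X<50.3) ≈ 0.619.
Too low — raise k to concentrate. Iterating converges to k ≈ 9.89.
Then θ = 24/(9.89−1) ≈ 2.7.

k ≈ 9.89, θ ≈ 2.7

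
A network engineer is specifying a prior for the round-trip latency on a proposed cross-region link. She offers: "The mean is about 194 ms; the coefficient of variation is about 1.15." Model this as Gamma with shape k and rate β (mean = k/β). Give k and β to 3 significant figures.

For Gamma(k, rate β): mean = k/β, variance = k/β², so CV = 1/√k.
CV = 1.15, hence k = 1/CV² = 0.756.
Then β = k/mean = 0.756/194 = 0.0039.

k ≈ 0.756, β ≈ 0.0039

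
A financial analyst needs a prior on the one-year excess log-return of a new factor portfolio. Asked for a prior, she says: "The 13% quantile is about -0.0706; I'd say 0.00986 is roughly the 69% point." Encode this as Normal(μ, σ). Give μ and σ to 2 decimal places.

For Normal(μ,σ), the p-quantile is μ + z_p·σ. Here z_{0.13} = -1.126, z_{0.69} = 0.4959.
So -0.0706 = μ − 1.126σ and 0.00986 = μ + 0.4959σ.
Subtracting: σ = (0.00986 − -0.0706)/(0.4959 − (-1.126)) = 0.05.
Then μ = -0.0706 − (-1.126)·0.05 = -0.01.

μ = -0.01, σ = 0.05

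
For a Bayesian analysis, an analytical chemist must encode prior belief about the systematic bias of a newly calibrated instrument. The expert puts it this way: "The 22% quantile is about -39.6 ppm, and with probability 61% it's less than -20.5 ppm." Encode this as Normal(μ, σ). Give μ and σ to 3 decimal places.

The p-quantile of Normal(μ,σ) is μ + z_p·σ, with z_{0.22} = -0.7722 and z_{0.61} = 0.2793.
Eliminate σ: μ = (z₂·x₁ − z₁·x₂)/(z₂ − z₁) = (0.2793·-39.6 − (-0.7722)·-20.5)/1.052 = -25.574.
Then σ = (x₂ − x₁)/(z₂ − z₁) = (-20.5 − -39.6)/1.052 = 18.164.

μ = -25.574, σ = 18.164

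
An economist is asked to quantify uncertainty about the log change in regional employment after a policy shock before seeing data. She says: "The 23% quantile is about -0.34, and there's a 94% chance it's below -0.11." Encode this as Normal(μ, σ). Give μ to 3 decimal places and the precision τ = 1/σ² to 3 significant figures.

For Normal(μ,σ), the p-quantile is μ + z_p·σ. Here z_{0.23} = -0.7388, z_{0.94} = 1.555.
So -0.34 = μ − 0.7388σ and -0.11 = μ + 1.555σ.
Subtracting: σ = (-0.11 − -0.34)/(1.555 − (-0.7388)) = 0.100.
Then μ = -0.34 − (-0.7388)·0.100 = -0.266.
Precision τ = 1/σ² = 1/0.1003² = 99.4.

μ = -0.266, τ = 99.4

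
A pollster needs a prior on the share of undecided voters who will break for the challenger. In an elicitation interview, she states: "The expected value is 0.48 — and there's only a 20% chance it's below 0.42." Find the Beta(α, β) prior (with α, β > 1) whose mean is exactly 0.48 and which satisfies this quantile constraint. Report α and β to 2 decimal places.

α ≈ 23.70, β ≈ 25.68

With mean 0.48 fixed, write α = 0.48s, β = 0.52s where s = α+β.
Need P(θ < 0.42) = 0.2 under Beta(0.48s, 0.52s). Normal approximation: (q−m)/√(m(1−m)/s) ≈ z_{0.2} = -0.842, so s ≈ 0.48·0.52·(-0.842)²/(0.42−0.48)² = 49.1.
At s = 49.1: P(θ<0.42) ≈ 0.201. Adjusting to match 0.2 gives s ≈ 49.38.
So α = 0.48·49.38 ≈ 23.70, β = 0.52·49.38 ≈ 25.68.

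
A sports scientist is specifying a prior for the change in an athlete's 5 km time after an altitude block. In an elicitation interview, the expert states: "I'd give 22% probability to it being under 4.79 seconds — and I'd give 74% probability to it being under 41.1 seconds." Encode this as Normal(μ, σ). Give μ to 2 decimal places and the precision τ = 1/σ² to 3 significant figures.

μ = 24.60, τ = 0.00152

The p-quantile of Normal(μ,σ) is μ + z_p·σ, with z_{0.22} = -0.7722 and z_{0.74} = 0.6433.
Eliminate σ: μ = (z₂·x₁ − z₁·x₂)/(z₂ − z₁) = (0.6433·4.79 − (-0.7722)·41.1)/1.416 = 24.60.
Then σ = (x₂ − x₁)/(z₂ − z₁) = (41.1 − 4.79)/1.416 = 25.65.
Precision τ = 1/σ² = 1/25.65² = 0.00152.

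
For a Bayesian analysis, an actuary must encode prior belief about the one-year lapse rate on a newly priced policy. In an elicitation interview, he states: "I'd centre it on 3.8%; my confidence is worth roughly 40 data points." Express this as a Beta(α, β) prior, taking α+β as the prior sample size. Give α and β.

Under the effective-sample-size interpretation, Beta(α, β) has prior mean α/(α+β) and prior sample size α+β.
So α+β = 40 and α/(α+β) = 0.038, giving α = 0.038·40 = 1.52 and β = 40 − 1.52 = 38.48.

α = 1.52, β = 38.48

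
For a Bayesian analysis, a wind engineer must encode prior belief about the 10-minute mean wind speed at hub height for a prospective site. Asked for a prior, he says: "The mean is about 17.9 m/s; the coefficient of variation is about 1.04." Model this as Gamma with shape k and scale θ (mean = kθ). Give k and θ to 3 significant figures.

k ≈ 0.925, θ ≈ 19.4

For Gamma(k, scale θ): mean = kθ, variance = kθ², so CV = 1/√k.
CV = 1.04, hence k = 1/CV² = 0.925.
Then θ = mean/k = 17.9/0.925 = 19.4.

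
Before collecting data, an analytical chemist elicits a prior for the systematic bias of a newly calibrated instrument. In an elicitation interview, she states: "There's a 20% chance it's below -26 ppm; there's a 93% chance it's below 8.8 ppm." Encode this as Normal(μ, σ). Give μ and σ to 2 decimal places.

μ = -13.36, σ = 15.02

The p-quantile of Normal(μ,σ) is μ + z_p·σ, with z_{0.2} = -0.8416 and z_{0.93} = 1.476.
Eliminate σ: μ = (z₂·x₁ − z₁·x₂)/(z₂ − z₁) = (1.476·-26 − (-0.8416)·8.8)/2.317 = -13.36.
Then σ = (x₂ − x₁)/(z₂ − z₁) = (8.8 − -26)/2.317 = 15.02.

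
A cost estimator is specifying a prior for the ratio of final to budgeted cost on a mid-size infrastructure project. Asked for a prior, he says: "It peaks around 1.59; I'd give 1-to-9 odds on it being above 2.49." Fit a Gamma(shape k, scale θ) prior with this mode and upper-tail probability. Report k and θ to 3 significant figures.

k ≈ 10.3, θ ≈ 0.171

Gamma(k,θ) with k>1 has mode (k−1)θ, so θ = 1.59/(k−1).
Need P(X < 2.49) = 0.9 with θ tied to k this way. Start at k = 2, θ = 1.59: P(X<2.49) ≈ 0.464.
Too low — raise k to concentrate. Iterating converges to k ≈ 10.3.
Then θ = 1.59/(10.3−1) ≈ 0.171.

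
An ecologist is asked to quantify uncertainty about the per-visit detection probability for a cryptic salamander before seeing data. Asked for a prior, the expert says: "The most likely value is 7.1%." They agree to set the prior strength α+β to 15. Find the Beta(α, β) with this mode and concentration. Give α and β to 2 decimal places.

For α,β > 1 the Beta mode is (α−1)/(α+β−2). With α+β = 15, the mode is (α−1)/13.
Set (α−1)/13 = 0.071 → α = 1 + 0.071·13 = 1.92.
β = 15 − α = 13.08.

α = 1.92, β = 13.08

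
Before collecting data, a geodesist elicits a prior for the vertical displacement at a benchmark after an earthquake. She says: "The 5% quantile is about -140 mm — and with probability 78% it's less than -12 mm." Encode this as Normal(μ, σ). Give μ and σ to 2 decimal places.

μ = -52.89, σ = 52.96

The p-quantile of Normal(μ,σ) is μ + z_p·σ, with z_{0.05} = -1.645 and z_{0.78} = 0.7722.
Eliminate σ: μ = (z₂·x₁ − z₁·x₂)/(z₂ − z₁) = (0.7722·-140 − (-1.645)·-12)/2.417 = -52.89.
Then σ = (x₂ − x₁)/(z₂ − z₁) = (-12 − -140)/2.417 = 52.96.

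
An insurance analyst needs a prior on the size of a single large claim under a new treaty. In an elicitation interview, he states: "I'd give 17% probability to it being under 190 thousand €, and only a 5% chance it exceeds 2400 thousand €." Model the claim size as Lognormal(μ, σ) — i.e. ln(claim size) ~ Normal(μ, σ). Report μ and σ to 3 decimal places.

If T ~ Lognormal(μ,σ) then ln T ~ Normal(μ,σ), so the p-quantile of ln T is μ + z_p·σ.
ln(190) = 5.247 and ln(2400) = 7.783; z_{0.17} = -0.9542, z_{0.95} = 1.645.
σ = (7.783 − 5.247)/(1.645 − (-0.9542)) = 0.976.
μ = 5.247 − (-0.9542)·0.976 = 6.178.

μ ≈ 6.178, σ ≈ 0.976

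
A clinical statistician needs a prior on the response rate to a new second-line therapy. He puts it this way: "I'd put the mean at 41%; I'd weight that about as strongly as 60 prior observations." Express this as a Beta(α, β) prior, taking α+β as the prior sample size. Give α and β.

α = 24.6, β = 35.4

Under the effective-sample-size interpretation, Beta(α, β) has prior mean α/(α+β) and prior sample size α+β.
So α+β = 60 and α/(α+β) = 0.41, giving α = 0.41·60 = 24.6 and β = 60 − 24.6 = 35.4.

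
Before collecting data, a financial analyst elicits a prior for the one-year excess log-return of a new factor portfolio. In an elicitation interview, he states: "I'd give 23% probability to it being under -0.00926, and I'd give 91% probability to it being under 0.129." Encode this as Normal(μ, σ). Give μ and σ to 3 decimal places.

μ = 0.040, σ = 0.066

The p-quantile of Normal(μ,σ) is μ + z_p·σ, with z_{0.23} = -0.7388 and z_{0.91} = 1.341.
Eliminate σ: μ = (z₂·x₁ − z₁·x₂)/(z₂ − z₁) = (1.341·-0.00926 − (-0.7388)·0.129)/2.08 = 0.040.
Then σ = (x₂ − x₁)/(z₂ − z₁) = (0.129 − -0.00926)/2.08 = 0.066.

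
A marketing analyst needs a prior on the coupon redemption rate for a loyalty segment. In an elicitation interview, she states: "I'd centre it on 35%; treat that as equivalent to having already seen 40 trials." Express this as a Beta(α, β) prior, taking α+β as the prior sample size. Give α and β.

α = 14, β = 26

Under the effective-sample-size interpretation, Beta(α, β) has prior mean α/(α+β) and prior sample size α+β.
So α+β = 40 and α/(α+β) = 0.35, giving α = 0.35·40 = 14 and β = 40 − 14 = 26.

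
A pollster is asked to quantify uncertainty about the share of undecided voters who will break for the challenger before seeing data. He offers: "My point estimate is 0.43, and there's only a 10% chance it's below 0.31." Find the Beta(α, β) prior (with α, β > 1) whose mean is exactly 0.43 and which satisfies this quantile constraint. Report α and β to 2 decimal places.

With mean 0.43 fixed, write α = 0.43s, β = 0.57s where s = α+β.
Need P(θ < 0.31) = 0.1 under Beta(0.43s, 0.57s). Normal approximation: (q−m)/√(m(1−m)/s) ≈ z_{0.1} = -1.28, so s ≈ 0.43·0.57·(-1.28)²/(0.31−0.43)² = 28.0.
At s = 28.0: P(θ<0.31) ≈ 0.096. Adjusting to match 0.1 gives s ≈ 27.06.
So α = 0.43·27.06 ≈ 11.63, β = 0.57·27.06 ≈ 15.42.

α ≈ 11.63, β ≈ 15.42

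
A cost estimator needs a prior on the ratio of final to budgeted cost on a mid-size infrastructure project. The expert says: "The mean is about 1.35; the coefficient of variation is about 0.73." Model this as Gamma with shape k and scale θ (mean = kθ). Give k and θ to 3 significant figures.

For Gamma(k, scale θ): mean = kθ, variance = kθ², so CV = 1/√k.
CV = 0.73, hence k = 1/CV² = 1.88.
Then θ = mean/k = 1.35/1.88 = 0.719.

k ≈ 1.88, θ ≈ 0.719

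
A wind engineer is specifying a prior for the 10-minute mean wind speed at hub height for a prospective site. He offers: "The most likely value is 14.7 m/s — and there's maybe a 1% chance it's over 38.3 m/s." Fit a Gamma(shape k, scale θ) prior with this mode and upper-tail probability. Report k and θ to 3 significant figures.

Gamma(k,θ) with k>1 has mode (k−1)θ, so θ = 14.7/(k−1).
Need P(X < 38.3) = 0.99 with θ tied to k this way. Start at k = 2, θ = 14.7: P(X<38.3) ≈ 0.734.
Too low — raise k to concentrate. Iterating converges to k ≈ 6.07.
Then θ = 14.7/(6.07−1) ≈ 2.9.

k ≈ 6.07, θ ≈ 2.9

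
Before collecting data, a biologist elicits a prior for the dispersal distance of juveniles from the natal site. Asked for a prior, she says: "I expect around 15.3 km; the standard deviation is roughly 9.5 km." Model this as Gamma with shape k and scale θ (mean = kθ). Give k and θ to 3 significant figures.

For Gamma(k, scale θ): mean = kθ, variance = kθ², so CV = 1/√k.
CV = SD/mean = 9.5/15.3 = 0.6209, hence k = 1/CV² = 2.59.
Then θ = mean/k = 15.3/2.59 = 5.9.

k ≈ 2.59, θ ≈ 5.9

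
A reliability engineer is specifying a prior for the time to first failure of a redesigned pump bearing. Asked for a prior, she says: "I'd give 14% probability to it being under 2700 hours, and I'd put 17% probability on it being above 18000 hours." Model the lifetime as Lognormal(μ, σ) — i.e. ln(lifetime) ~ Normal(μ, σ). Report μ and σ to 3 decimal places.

If T ~ Lognormal(μ,σ) then ln T ~ Normal(μ,σ), so the p-quantile of ln T is μ + z_p·σ.
ln(2700) = 7.901 and ln(18000) = 9.798; z_{0.14} = -1.08, z_{0.83} = 0.9542.
σ = (9.798 − 7.901)/(0.9542 − (-1.08)) = 0.932.
μ = 7.901 − (-1.08)·0.932 = 8.908.

μ ≈ 8.908, σ ≈ 0.932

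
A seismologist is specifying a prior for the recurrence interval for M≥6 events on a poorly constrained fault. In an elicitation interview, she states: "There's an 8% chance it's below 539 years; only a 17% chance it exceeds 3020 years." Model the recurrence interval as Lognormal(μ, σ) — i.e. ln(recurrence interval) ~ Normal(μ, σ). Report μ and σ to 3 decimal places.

μ ≈ 7.316, σ ≈ 0.730

If T ~ Lognormal(μ,σ) then ln T ~ Normal(μ,σ), so the p-quantile of ln T is μ + z_p·σ.
ln(539) = 6.29 and ln(3020) = 8.013; z_{0.08} = -1.405, z_{0.83} = 0.9542.
σ = (8.013 − 6.29)/(0.9542 − (-1.405)) = 0.730.
μ = 6.29 − (-1.405)·0.730 = 7.316.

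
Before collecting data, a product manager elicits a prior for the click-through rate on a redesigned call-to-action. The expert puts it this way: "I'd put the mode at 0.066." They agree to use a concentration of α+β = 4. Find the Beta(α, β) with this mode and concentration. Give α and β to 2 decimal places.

α = 1.13, β = 2.87

For α,β > 1 the Beta mode is (α−1)/(α+β−2). With α+β = 4, the mode is (α−1)/2.
Set (α−1)/2 = 0.066 → α = 1 + 0.066·2 = 1.13.
β = 4 − α = 2.87.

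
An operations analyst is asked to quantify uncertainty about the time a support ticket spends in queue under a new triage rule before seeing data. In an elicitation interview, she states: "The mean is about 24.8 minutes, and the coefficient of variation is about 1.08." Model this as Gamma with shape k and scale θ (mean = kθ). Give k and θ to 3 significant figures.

For Gamma(k, scale θ): mean = kθ, variance = kθ², so CV = 1/√k.
CV = 1.08, hence k = 1/CV² = 0.857.
Then θ = mean/k = 24.8/0.857 = 28.9.

k ≈ 0.857, θ ≈ 28.9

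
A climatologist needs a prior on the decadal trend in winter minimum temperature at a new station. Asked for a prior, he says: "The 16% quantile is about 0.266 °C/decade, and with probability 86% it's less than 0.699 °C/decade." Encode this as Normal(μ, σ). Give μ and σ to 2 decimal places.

The p-quantile of Normal(μ,σ) is μ + z_p·σ, with z_{0.16} = -0.9945 and z_{0.86} = 1.08.
Eliminate σ: μ = (z₂·x₁ − z₁·x₂)/(z₂ − z₁) = (1.08·0.266 − (-0.9945)·0.699)/2.075 = 0.47.
Then σ = (x₂ − x₁)/(z₂ − z₁) = (0.699 − 0.266)/2.075 = 0.21.

μ = 0.47, σ = 0.21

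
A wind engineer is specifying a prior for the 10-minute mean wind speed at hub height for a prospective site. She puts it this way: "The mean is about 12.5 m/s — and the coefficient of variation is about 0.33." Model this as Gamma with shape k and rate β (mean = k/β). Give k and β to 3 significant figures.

For Gamma(k, rate β): mean = k/β, variance = k/β², so CV = 1/√k.
CV = 0.33, hence k = 1/CV² = 9.18.
Then β = k/mean = 9.18/12.5 = 0.735.

k ≈ 9.18, β ≈ 0.735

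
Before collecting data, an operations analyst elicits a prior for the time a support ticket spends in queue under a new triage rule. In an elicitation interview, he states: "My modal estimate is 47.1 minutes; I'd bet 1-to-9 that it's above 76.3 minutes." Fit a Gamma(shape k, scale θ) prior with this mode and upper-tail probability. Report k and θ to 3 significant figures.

Gamma(k,θ) with k>1 has mode (k−1)θ, so θ = 47.1/(k−1).
Need P(X < 76.3) = 0.9 with θ tied to k this way. Start at k = 2, θ = 47.1: P(X<76.3) ≈ 0.481.
Too low — raise k to concentrate. Iterating converges to k ≈ 9.09.
Then θ = 47.1/(9.09−1) ≈ 5.82.

k ≈ 9.09, θ ≈ 5.82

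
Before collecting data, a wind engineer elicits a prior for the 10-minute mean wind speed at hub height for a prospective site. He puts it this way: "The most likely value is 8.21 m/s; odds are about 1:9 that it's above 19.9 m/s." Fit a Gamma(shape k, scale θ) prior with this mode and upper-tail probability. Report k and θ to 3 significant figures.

Gamma(k,θ) with k>1 has mode (k−1)θ, so θ = 8.21/(k−1).
Need P(X < 19.9) = 0.9 with θ tied to k this way. Start at k = 2, θ = 8.21: P(X<19.9) ≈ 0.697.
Too low — raise k to concentrate. Iterating converges to k ≈ 3.45.
Then θ = 8.21/(3.45−1) ≈ 3.35.

k ≈ 3.45, θ ≈ 3.35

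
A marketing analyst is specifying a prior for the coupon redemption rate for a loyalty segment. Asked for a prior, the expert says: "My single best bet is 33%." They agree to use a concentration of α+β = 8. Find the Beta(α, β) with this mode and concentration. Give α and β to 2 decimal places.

For α,β > 1 the Beta mode is (α−1)/(α+β−2). With α+β = 8, the mode is (α−1)/6.
Set (α−1)/6 = 0.33 → α = 1 + 0.33·6 = 2.98.
β = 8 − α = 5.02.

α = 2.98, β = 5.02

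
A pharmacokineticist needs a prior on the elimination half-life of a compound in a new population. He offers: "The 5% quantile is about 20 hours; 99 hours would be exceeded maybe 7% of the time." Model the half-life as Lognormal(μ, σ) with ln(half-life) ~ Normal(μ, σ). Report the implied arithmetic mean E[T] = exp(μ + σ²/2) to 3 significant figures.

If T ~ Lognormal(μ,σ) then ln T ~ Normal(μ,σ), so the p-quantile of ln T is μ + z_p·σ.
ln(20) = 2.996 and ln(99) = 4.595; z_{0.05} = -1.645, z_{0.93} = 1.476.
σ = (4.595 − 2.996)/(1.476 − (-1.645)) = 0.513.
μ = 2.996 − (-1.645)·0.513 = 3.839.
E[T] = exp(μ + σ²/2) = exp(3.839 + 0.1313) = 53 hours.

E[T] ≈ 53 hours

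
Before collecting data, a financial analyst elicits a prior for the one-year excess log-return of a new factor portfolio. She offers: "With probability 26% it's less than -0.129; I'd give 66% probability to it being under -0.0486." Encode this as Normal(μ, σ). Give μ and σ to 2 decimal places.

μ = -0.08, σ = 0.08

For Normal(μ,σ), the p-quantile is μ + z_p·σ. Here z_{0.26} = -0.6433, z_{0.66} = 0.4125.
So -0.129 = μ − 0.6433σ and -0.0486 = μ + 0.4125σ.
Subtracting: σ = (-0.0486 − -0.129)/(0.4125 − (-0.6433)) = 0.08.
Then μ = -0.129 − (-0.6433)·0.08 = -0.08.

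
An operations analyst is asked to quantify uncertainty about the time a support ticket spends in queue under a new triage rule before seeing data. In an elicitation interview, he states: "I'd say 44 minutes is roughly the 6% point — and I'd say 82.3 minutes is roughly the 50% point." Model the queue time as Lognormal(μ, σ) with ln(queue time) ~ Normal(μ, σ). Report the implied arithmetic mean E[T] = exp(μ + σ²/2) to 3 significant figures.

E[T] ≈ 89.3 minutes

If T ~ Lognormal(μ,σ) then ln T ~ Normal(μ,σ), so the p-quantile of ln T is μ + z_p·σ.
ln(44) = 3.784 and ln(82.3) = 4.41; z_{0.06} = -1.555, z_{0.5} = 0.
σ = (4.41 − 3.784)/(0 − (-1.555)) = 0.403.
μ = 3.784 − (-1.555)·0.403 = 4.410.
E[T] = exp(μ + σ²/2) = exp(4.410 + 0.0811) = 89.3 minutes.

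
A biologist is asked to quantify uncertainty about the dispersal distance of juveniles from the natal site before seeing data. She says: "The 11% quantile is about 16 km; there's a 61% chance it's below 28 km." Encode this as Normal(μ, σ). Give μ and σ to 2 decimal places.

For Normal(μ,σ), the p-quantile is μ + z_p·σ. Here z_{0.11} = -1.227, z_{0.61} = 0.2793.
So 16 = μ − 1.227σ and 28 = μ + 0.2793σ.
Subtracting: σ = (28 − 16)/(0.2793 − (-1.227)) = 7.97.
Then μ = 16 − (-1.227)·7.97 = 25.77.

μ = 25.77, σ = 7.97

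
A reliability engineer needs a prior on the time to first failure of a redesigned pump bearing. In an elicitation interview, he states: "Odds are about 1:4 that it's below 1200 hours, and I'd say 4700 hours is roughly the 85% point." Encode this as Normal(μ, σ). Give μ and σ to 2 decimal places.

μ = 2768.47, σ = 1863.63

For Normal(μ,σ), the p-quantile is μ + z_p·σ. Here z_{0.2} = -0.8416, z_{0.85} = 1.036.
So 1200 = μ − 0.8416σ and 4700 = μ + 1.036σ.
Subtracting: σ = (4700 − 1200)/(1.036 − (-0.8416)) = 1863.63.
Then μ = 1200 − (-0.8416)·1863.63 = 2768.47.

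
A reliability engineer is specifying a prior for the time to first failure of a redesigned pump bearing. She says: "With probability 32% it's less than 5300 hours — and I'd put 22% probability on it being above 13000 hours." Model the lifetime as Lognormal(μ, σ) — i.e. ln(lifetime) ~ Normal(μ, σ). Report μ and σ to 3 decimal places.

If T ~ Lognormal(μ,σ) then ln T ~ Normal(μ,σ), so the p-quantile of ln T is μ + z_p·σ.
ln(5300) = 8.575 and ln(13000) = 9.473; z_{0.32} = -0.4677, z_{0.78} = 0.7722.
σ = (9.473 − 8.575)/(0.7722 − (-0.4677)) = 0.724.
μ = 8.575 − (-0.4677)·0.724 = 8.914.

μ ≈ 8.914, σ ≈ 0.724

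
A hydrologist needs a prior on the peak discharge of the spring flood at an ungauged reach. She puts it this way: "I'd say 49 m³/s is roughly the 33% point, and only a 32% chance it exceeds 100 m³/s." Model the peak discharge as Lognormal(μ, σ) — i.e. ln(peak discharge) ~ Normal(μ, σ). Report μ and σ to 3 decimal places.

If T ~ Lognormal(μ,σ) then ln T ~ Normal(μ,σ), so the p-quantile of ln T is μ + z_p·σ.
ln(49) = 3.892 and ln(100) = 4.605; z_{0.33} = -0.4399, z_{0.68} = 0.4677.
σ = (4.605 − 3.892)/(0.4677 − (-0.4399)) = 0.786.
μ = 3.892 − (-0.4399)·0.786 = 4.238.

μ ≈ 4.238, σ ≈ 0.786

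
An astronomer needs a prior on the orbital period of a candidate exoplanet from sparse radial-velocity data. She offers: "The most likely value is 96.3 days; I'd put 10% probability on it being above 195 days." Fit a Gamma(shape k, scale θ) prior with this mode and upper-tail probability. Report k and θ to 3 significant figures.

Gamma(k,θ) with k>1 has mode (k−1)θ, so θ = 96.3/(k−1).
Need P(X < 195) = 0.9 with θ tied to k this way. Start at k = 2, θ = 96.3: P(X<195) ≈ 0.601.
Too low — raise k to concentrate. Iterating converges to k ≈ 4.85.
Then θ = 96.3/(4.85−1) ≈ 25.

k ≈ 4.85, θ ≈ 25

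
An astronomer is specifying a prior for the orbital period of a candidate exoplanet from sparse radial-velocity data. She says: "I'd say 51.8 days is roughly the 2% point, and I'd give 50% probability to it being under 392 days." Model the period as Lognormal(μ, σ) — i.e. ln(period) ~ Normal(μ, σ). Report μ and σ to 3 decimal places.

μ ≈ 5.971, σ ≈ 0.985

If T ~ Lognormal(μ,σ) then ln T ~ Normal(μ,σ), so the p-quantile of ln T is μ + z_p·σ.
ln(51.8) = 3.947 and ln(392) = 5.971; z_{0.02} = -2.054, z_{0.5} = 0.
σ = (5.971 − 3.947)/(0 − (-2.054)) = 0.985.
μ = 3.947 − (-2.054)·0.985 = 5.971.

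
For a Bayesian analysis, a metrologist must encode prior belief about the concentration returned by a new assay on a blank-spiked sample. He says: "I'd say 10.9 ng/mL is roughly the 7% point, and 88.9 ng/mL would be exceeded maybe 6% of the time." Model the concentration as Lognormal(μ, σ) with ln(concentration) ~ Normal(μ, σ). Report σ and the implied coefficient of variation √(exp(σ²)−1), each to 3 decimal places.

σ ≈ 0.693, CV ≈ 0.784

If T ~ Lognormal(μ,σ) then ln T ~ Normal(μ,σ), so the p-quantile of ln T is μ + z_p·σ.
ln(10.9) = 2.389 and ln(88.9) = 4.488; z_{0.07} = -1.476, z_{0.94} = 1.555.
σ = (4.488 − 2.389)/(1.555 − (-1.476)) = 0.693.
μ = 2.389 − (-1.476)·0.693 = 3.411.
CV = √(exp(σ²)−1) = √(exp(0.4796)−1) = 0.784.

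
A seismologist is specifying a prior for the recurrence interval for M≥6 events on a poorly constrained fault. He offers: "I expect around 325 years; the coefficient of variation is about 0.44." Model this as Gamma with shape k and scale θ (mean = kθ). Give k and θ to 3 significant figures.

k ≈ 5.17, θ ≈ 62.9

For Gamma(k, scale θ): mean = kθ, variance = kθ², so CV = 1/√k.
CV = 0.44, hence k = 1/CV² = 5.17.
Then θ = mean/k = 325/5.17 = 62.9.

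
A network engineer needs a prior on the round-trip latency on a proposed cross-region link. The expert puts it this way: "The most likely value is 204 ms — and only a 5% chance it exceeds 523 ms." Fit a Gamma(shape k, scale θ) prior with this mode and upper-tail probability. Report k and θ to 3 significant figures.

Gamma(k,θ) with k>1 has mode (k−1)θ, so θ = 204/(k−1).
Need P(X < 523) = 0.95 with θ tied to k this way. Start at k = 2, θ = 204: P(X<523) ≈ 0.726.
Too low — raise k to concentrate. Iterating converges to k ≈ 4.05.
Then θ = 204/(4.05−1) ≈ 66.8.

k ≈ 4.05, θ ≈ 66.8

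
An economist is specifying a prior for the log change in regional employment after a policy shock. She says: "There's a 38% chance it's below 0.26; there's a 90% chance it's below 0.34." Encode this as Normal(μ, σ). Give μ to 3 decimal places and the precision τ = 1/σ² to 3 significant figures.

For Normal(μ,σ), the p-quantile is μ + z_p·σ. Here z_{0.38} = -0.3055, z_{0.9} = 1.282.
So 0.26 = μ − 0.3055σ and 0.34 = μ + 1.282σ.
Subtracting: σ = (0.34 − 0.26)/(1.282 − (-0.3055)) = 0.050.
Then μ = 0.26 − (-0.3055)·0.050 = 0.275.
Precision τ = 1/σ² = 1/0.05041² = 394.

μ = 0.275, τ = 394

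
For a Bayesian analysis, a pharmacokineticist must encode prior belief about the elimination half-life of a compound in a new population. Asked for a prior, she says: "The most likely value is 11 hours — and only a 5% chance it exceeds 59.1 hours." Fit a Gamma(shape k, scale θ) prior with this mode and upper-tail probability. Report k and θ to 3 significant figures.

k ≈ 1.83, θ ≈ 13.2

Gamma(k,θ) with k>1 has mode (k−1)θ, so θ = 11/(k−1).
Need P(X < 59.1) = 0.95 with θ tied to k this way. Start at k = 2, θ = 11: P(X<59.1) ≈ 0.970.
Too high — lower k to spread out. Iterating converges to k ≈ 1.83.
Then θ = 11/(1.83−1) ≈ 13.2.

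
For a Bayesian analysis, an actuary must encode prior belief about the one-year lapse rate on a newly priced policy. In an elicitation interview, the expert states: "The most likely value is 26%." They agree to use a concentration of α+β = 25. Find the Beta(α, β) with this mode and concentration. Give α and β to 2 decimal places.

α = 6.98, β = 18.02

For α,β > 1 the Beta mode is (α−1)/(α+β−2). With α+β = 25, the mode is (α−1)/23.
Set (α−1)/23 = 0.26 → α = 1 + 0.26·23 = 6.98.
β = 25 − α = 18.02.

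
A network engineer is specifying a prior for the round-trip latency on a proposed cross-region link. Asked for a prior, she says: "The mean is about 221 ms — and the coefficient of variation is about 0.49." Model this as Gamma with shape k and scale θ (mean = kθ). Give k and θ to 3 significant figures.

For Gamma(k, scale θ): mean = kθ, variance = kθ², so CV = 1/√k.
CV = 0.49, hence k = 1/CV² = 4.16.
Then θ = mean/k = 221/4.16 = 53.1.

k ≈ 4.16, θ ≈ 53.1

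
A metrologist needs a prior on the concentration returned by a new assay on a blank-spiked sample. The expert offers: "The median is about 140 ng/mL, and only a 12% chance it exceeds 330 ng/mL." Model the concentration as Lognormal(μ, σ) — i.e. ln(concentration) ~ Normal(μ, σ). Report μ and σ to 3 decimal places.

μ ≈ 4.942, σ ≈ 0.730

If T ~ Lognormal(μ,σ) then ln T ~ Normal(μ,σ), so the p-quantile of ln T is μ + z_p·σ.
ln(140) = 4.942 and ln(330) = 5.799; z_{0.5} = 0, z_{0.88} = 1.175.
σ = (5.799 − 4.942)/(1.175 − (0)) = 0.730.
μ = 4.942 − (0)·0.730 = 4.942.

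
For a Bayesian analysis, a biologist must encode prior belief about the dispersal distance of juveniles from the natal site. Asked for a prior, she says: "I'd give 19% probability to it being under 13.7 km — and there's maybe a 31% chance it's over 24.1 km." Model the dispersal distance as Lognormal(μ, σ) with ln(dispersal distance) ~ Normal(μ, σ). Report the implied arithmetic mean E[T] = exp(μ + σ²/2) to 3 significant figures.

If T ~ Lognormal(μ,σ) then ln T ~ Normal(μ,σ), so the p-quantile of ln T is μ + z_p·σ.
ln(13.7) = 2.617 and ln(24.1) = 3.182; z_{0.19} = -0.8779, z_{0.69} = 0.4959.
σ = (3.182 − 2.617)/(0.4959 − (-0.8779)) = 0.411.
μ = 2.617 − (-0.8779)·0.411 = 2.978.
E[T] = exp(μ + σ²/2) = exp(2.978 + 0.0845) = 21.4 km.

E[T] ≈ 21.4 km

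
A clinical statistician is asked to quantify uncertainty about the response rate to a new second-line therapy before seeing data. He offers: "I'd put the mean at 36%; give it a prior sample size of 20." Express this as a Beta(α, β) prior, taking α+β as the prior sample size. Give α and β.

α = 7.2, β = 12.8

Under the effective-sample-size interpretation, Beta(α, β) has prior mean α/(α+β) and prior sample size α+β.
So α+β = 20 and α/(α+β) = 0.36, giving α = 0.36·20 = 7.2 and β = 20 − 7.2 = 12.8.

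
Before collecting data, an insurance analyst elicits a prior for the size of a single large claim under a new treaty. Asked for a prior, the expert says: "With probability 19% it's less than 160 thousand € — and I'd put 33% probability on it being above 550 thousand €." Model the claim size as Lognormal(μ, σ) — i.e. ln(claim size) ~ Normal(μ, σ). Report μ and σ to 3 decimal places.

μ ≈ 5.898, σ ≈ 0.937

If T ~ Lognormal(μ,σ) then ln T ~ Normal(μ,σ), so the p-quantile of ln T is μ + z_p·σ.
ln(160) = 5.075 and ln(550) = 6.31; z_{0.19} = -0.8779, z_{0.67} = 0.4399.
σ = (6.31 − 5.075)/(0.4399 − (-0.8779)) = 0.937.
μ = 5.075 − (-0.8779)·0.937 = 5.898.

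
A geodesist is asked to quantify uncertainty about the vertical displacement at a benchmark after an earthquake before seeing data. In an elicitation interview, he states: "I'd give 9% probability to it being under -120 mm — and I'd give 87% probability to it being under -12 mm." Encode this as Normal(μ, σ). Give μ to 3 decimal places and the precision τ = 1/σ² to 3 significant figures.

μ = -61.308, τ = 0.000522

For Normal(μ,σ), the p-quantile is μ + z_p·σ. Here z_{0.09} = -1.341, z_{0.87} = 1.126.
So -120 = μ − 1.341σ and -12 = μ + 1.126σ.
Subtracting: σ = (-12 − -120)/(1.126 − (-1.341)) = 43.775.
Then μ = -120 − (-1.341)·43.775 = -61.308.
Precision τ = 1/σ² = 1/43.78² = 0.000522.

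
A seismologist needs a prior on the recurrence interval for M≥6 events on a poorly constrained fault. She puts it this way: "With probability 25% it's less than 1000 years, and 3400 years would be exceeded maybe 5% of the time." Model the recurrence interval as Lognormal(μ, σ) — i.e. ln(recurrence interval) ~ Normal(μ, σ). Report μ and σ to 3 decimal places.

If T ~ Lognormal(μ,σ) then ln T ~ Normal(μ,σ), so the p-quantile of ln T is μ + z_p·σ.
ln(1000) = 6.908 and ln(3400) = 8.132; z_{0.25} = -0.6745, z_{0.95} = 1.645.
σ = (8.132 − 6.908)/(1.645 − (-0.6745)) = 0.528.
μ = 6.908 − (-0.6745)·0.528 = 7.264.

μ ≈ 7.264, σ ≈ 0.528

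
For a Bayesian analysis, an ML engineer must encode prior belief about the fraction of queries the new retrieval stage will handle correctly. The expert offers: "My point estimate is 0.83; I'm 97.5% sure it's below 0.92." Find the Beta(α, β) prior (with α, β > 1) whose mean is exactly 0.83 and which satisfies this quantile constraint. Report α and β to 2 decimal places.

With mean 0.83 fixed, write α = 0.83s, β = 0.17s where s = α+β.
Need P(θ < 0.92) = 0.975 under Beta(0.83s, 0.17s). Normal approximation: (q−m)/√(m(1−m)/s) ≈ z_{0.975} = 1.96, so s ≈ 0.83·0.17·(1.96)²/(0.92−0.83)² = 66.9.
At s = 66.9: P(θ<0.92) ≈ 0.989. Adjusting to match 0.975 gives s ≈ 49.54.
So α = 0.83·49.54 ≈ 41.12, β = 0.17·49.54 ≈ 8.42.

α ≈ 41.12, β ≈ 8.42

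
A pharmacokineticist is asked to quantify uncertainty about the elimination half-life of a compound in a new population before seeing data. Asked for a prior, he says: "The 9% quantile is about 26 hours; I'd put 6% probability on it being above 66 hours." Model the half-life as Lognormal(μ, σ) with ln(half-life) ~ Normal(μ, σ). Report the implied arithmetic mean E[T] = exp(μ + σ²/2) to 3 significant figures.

E[T] ≈ 42.1 hours

If T ~ Lognormal(μ,σ) then ln T ~ Normal(μ,σ), so the p-quantile of ln T is μ + z_p·σ.
ln(26) = 3.258 and ln(66) = 4.19; z_{0.09} = -1.341, z_{0.94} = 1.555.
σ = (4.19 − 3.258)/(1.555 − (-1.341)) = 0.322.
μ = 3.258 − (-1.341)·0.322 = 3.689.
E[T] = exp(μ + σ²/2) = exp(3.689 + 0.0518) = 42.1 hours.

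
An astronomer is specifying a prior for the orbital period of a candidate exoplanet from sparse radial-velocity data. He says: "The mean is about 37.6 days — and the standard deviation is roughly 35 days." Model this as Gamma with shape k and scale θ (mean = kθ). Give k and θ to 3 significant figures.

k ≈ 1.15, θ ≈ 32.6

For Gamma(k, scale θ): mean = kθ, variance = kθ², so CV = 1/√k.
CV = SD/mean = 35/37.6 = 0.9309, hence k = 1/CV² = 1.15.
Then θ = mean/k = 37.6/1.15 = 32.6.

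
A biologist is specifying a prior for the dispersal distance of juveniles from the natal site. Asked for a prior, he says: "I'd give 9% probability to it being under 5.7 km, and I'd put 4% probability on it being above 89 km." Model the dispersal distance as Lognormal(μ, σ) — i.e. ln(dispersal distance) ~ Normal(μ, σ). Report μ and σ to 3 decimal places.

μ ≈ 2.932, σ ≈ 0.889

If T ~ Lognormal(μ,σ) then ln T ~ Normal(μ,σ), so the p-quantile of ln T is μ + z_p·σ.
ln(5.7) = 1.74 and ln(89) = 4.489; z_{0.09} = -1.341, z_{0.96} = 1.751.
σ = (4.489 − 1.74)/(1.751 − (-1.341)) = 0.889.
μ = 1.74 − (-1.341)·0.889 = 2.932.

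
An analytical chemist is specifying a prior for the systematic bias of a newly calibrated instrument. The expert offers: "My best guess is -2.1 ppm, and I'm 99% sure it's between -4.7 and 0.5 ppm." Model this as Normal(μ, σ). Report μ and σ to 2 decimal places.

μ = -2.10, σ = 1.01

A symmetric 99% interval runs μ ± z·σ with z = 2.576.
Half-width = 2.6, so σ = 2.6/2.576 = 1.01.
μ is the stated best guess, -2.10.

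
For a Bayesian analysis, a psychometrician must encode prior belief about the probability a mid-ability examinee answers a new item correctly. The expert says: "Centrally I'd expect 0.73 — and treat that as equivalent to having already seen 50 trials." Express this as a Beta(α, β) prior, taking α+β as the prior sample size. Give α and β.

α = 36.5, β = 13.5

Under the effective-sample-size interpretation, Beta(α, β) has prior mean α/(α+β) and prior sample size α+β.
So α+β = 50 and α/(α+β) = 0.73, giving α = 0.73·50 = 36.5 and β = 50 − 36.5 = 13.5.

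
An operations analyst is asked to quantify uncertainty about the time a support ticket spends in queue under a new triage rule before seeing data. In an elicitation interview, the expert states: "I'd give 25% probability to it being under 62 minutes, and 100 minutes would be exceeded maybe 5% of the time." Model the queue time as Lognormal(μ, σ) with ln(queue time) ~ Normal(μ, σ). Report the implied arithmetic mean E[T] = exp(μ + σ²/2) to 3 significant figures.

If T ~ Lognormal(μ,σ) then ln T ~ Normal(μ,σ), so the p-quantile of ln T is μ + z_p·σ.
ln(62) = 4.127 and ln(100) = 4.605; z_{0.25} = -0.6745, z_{0.95} = 1.645.
σ = (4.605 − 4.127)/(1.645 − (-0.6745)) = 0.206.
μ = 4.127 − (-0.6745)·0.206 = 4.266.
E[T] = exp(μ + σ²/2) = exp(4.266 + 0.0212) = 72.8 minutes.

E[T] ≈ 72.8 minutes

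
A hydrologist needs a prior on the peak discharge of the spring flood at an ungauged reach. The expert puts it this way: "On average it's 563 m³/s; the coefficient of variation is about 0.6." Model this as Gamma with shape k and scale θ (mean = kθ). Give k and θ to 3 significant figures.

k ≈ 2.78, θ ≈ 203

For Gamma(k, scale θ): mean = kθ, variance = kθ², so CV = 1/√k.
CV = 0.6, hence k = 1/CV² = 2.78.
Then θ = mean/k = 563/2.78 = 203.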